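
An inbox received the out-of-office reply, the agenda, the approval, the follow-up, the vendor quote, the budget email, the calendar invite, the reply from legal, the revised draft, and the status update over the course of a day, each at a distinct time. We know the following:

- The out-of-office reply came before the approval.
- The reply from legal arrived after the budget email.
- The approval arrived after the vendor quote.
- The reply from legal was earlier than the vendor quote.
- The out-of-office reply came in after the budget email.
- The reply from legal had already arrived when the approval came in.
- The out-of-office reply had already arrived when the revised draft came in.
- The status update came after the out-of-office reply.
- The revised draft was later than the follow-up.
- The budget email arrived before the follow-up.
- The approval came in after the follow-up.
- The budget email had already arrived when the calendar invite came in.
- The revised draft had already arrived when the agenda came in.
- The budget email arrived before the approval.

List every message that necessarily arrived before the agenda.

the budget email, the follow-up, the out-of-office reply, the revised draft

Directly stated before the agenda: the revised draft.
The budget email reaches the agenda via the budget email → the follow-up → the revised draft → the agenda.
The follow-up reaches the agenda via the follow-up → the revised draft → the agenda.
The out-of-office reply reaches the agenda via the out-of-office reply → the revised draft → the agenda.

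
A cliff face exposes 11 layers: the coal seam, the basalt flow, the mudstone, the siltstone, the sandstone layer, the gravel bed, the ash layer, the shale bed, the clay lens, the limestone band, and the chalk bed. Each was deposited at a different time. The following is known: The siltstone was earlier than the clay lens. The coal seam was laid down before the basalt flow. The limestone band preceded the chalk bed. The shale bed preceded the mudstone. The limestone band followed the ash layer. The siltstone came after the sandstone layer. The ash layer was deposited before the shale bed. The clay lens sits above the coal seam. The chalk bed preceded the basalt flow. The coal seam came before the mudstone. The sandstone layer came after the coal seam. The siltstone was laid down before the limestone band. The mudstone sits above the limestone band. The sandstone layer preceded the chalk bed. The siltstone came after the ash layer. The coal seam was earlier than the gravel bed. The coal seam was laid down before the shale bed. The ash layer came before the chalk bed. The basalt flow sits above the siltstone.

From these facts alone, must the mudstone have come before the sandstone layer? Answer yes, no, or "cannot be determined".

Tracing the constraints gives the sandstone layer → the siltstone → the limestone band → the mudstone, so the sandstone layer must come before the mudstone.
That means the mudstone cannot be before the sandstone layer.

no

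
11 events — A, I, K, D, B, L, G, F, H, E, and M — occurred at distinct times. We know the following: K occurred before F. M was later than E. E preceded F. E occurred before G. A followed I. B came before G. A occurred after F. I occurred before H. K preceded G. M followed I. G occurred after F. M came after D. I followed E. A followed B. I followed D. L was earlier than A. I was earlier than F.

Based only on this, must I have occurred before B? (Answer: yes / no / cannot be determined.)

cannot be determined

No chain of stated constraints runs from I to B, and none runs from B to I either.
So the relative order of I and B is not fixed by the given facts.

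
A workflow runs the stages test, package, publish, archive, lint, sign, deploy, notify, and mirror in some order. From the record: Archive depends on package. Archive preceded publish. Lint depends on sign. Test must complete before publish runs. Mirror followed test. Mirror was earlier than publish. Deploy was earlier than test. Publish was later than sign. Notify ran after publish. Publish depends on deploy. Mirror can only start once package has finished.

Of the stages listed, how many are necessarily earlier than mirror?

Directly stated before mirror: package and test.
Deploy reaches mirror via deploy → test → mirror.
No chain forces lint (or any of the others) ahead of mirror.
That's deploy, package, and test — 3 in all.

3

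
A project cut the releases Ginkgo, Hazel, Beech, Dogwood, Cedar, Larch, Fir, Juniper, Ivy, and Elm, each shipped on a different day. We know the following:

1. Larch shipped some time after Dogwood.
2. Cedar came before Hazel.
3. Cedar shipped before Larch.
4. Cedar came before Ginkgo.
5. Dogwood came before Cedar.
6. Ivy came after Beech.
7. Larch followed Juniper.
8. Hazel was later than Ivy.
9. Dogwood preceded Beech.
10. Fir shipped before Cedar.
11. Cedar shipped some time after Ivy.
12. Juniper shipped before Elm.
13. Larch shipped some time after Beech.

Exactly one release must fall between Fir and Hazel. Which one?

Tracing the constraints gives Fir → Cedar → Hazel, so Cedar sits after Fir and before Hazel.
No other release is forced both after Fir and before Hazel.

Cedar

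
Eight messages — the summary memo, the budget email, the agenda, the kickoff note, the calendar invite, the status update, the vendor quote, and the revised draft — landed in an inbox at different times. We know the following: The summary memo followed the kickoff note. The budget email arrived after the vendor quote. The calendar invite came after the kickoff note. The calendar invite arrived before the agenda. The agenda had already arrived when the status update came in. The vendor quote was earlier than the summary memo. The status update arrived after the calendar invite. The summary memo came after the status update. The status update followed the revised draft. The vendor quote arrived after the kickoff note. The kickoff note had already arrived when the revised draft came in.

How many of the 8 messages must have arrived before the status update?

4

Directly stated before the status update: the agenda, the calendar invite, and the revised draft.
The kickoff note reaches the status update via the kickoff note → the revised draft → the status update.
That's the agenda, the calendar invite, the kickoff note, and the revised draft — 4 in all.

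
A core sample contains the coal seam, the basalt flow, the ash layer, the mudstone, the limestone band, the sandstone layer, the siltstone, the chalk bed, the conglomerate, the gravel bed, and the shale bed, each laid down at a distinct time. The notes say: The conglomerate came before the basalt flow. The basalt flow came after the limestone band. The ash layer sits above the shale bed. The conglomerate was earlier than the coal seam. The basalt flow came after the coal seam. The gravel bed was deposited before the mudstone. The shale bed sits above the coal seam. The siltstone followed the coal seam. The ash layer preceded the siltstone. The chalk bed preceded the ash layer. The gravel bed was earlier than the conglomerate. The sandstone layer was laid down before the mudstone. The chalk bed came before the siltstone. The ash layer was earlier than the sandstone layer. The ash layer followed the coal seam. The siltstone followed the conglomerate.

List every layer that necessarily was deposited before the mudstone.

the ash layer, the chalk bed, the coal seam, the conglomerate, the gravel bed, the sandstone layer, the shale bed

Directly stated before the mudstone: the gravel bed and the sandstone layer.
The ash layer reaches the mudstone via the ash layer → the sandstone layer → the mudstone.
The chalk bed reaches the mudstone via the chalk bed → the ash layer → the sandstone layer → the mudstone.
The coal seam reaches the mudstone via the coal seam → the ash layer → the sandstone layer → the mudstone.
Likewise the conglomerate and the shale bed each reach the mudstone by chaining the stated constraints.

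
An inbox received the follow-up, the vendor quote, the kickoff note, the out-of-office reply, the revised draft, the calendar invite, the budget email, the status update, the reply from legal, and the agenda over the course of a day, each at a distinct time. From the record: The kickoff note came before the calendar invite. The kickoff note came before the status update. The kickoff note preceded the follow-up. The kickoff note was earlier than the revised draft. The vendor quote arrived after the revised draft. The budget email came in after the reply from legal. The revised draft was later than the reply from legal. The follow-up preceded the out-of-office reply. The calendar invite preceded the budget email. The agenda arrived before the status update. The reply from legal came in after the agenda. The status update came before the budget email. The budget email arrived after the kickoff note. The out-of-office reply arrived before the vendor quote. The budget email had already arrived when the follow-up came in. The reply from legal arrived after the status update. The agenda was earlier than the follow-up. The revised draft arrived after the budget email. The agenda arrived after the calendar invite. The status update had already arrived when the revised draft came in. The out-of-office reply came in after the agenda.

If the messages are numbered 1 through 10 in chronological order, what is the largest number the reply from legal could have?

The reply from legal must come before the budget email, the follow-up, the out-of-office reply, the revised draft, and the vendor quote — 5 messages forced after it.
Everything else can be placed before the reply from legal in some valid order, so the reply from legal can sit as late as position 10 − 5 = 5.

5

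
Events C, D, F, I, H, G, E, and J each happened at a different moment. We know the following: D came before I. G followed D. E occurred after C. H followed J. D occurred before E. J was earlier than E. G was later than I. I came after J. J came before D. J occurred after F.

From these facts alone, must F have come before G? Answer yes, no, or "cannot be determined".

Chain the constraints: F → J → D → G. Each link is directly stated, so F comes before G.

yes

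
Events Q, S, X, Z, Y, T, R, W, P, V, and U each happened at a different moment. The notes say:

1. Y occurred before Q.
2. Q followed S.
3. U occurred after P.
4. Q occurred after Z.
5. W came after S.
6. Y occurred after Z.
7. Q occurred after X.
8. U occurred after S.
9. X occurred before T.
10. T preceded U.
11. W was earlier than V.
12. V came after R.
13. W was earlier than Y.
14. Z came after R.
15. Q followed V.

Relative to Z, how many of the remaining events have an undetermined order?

Forced before Z: R; forced after Z: Q and Y.
That leaves P, S, T, U, V, W, and X with no forced order relative to Z — 7.

7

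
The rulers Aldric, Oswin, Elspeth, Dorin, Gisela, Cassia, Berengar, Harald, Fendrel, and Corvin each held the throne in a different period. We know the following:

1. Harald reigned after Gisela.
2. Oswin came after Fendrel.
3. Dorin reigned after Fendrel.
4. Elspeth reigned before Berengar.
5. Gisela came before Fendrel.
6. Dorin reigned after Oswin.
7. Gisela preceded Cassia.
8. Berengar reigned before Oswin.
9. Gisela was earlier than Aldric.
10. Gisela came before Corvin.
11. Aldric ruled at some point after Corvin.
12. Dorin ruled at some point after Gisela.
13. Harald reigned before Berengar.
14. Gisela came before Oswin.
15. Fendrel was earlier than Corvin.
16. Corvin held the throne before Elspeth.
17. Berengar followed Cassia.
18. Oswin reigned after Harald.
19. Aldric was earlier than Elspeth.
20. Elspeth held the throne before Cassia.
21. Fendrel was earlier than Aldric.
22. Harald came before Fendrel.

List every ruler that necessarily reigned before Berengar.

Aldric, Cassia, Corvin, Elspeth, Fendrel, Gisela, Harald

Directly stated before Berengar: Cassia, Elspeth, and Harald.
Aldric reaches Berengar via Aldric → Elspeth → Berengar.
Corvin reaches Berengar via Corvin → Elspeth → Berengar.
Fendrel reaches Berengar via Fendrel → Aldric → Elspeth → Berengar.
Likewise Gisela reaches Berengar by chaining the stated constraints.
No chain forces Dorin (or any of the others) ahead of Berengar.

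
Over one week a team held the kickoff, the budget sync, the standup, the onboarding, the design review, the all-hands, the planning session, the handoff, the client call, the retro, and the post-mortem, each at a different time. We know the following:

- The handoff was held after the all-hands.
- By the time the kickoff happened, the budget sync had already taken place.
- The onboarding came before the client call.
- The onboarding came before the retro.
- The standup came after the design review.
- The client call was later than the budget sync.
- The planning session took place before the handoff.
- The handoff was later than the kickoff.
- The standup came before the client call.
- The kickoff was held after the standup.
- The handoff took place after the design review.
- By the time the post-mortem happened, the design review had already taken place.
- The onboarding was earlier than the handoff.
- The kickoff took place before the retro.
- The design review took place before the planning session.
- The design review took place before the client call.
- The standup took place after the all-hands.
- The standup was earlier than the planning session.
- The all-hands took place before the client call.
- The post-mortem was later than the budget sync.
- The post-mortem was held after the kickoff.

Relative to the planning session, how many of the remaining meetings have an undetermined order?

6

Forced before the planning session: the all-hands, the design review, and the standup; forced after the planning session: the handoff.
That leaves the budget sync, the client call, the kickoff, the onboarding, the post-mortem, and the retro with no forced order relative to the planning session — 6.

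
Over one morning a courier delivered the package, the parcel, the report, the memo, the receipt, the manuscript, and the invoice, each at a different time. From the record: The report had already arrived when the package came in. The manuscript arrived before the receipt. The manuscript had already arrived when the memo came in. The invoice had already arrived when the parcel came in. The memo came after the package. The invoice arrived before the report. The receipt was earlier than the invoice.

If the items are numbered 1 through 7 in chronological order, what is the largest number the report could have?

5

The report must come before the memo and the package — 2 items forced after it.
Everything else can be placed before the report in some valid order, so the report can sit as late as position 7 − 2 = 5.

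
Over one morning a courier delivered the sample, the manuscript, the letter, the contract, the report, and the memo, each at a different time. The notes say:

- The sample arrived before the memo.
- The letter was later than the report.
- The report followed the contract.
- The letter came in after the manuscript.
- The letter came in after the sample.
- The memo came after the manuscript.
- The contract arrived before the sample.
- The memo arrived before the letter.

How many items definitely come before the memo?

3

Directly stated before the memo: the manuscript and the sample.
The contract reaches the memo via the contract → the sample → the memo.
That's the contract, the manuscript, and the sample — 3 in all.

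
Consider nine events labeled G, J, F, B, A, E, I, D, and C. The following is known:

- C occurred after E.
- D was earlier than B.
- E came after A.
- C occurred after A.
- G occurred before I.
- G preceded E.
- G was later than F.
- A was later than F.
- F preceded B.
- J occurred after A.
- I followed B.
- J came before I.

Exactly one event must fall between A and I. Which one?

J

Tracing the constraints gives A → J → I, so J sits after A and before I.
No other event is forced both after A and before I.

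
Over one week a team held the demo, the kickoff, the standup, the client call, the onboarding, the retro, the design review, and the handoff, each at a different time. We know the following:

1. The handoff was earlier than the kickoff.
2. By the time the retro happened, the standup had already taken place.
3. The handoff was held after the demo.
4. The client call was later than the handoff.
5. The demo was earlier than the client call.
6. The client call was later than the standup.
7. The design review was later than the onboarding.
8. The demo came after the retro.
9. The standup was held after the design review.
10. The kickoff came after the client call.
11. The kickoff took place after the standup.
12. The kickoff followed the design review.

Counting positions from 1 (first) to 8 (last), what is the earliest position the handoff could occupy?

6

The demo, the design review, the onboarding, the retro, and the standup must all come before the handoff — 5 forced predecessors.
Nothing else is forced ahead of the handoff, so its earliest slot is position 5 + 1 = 6.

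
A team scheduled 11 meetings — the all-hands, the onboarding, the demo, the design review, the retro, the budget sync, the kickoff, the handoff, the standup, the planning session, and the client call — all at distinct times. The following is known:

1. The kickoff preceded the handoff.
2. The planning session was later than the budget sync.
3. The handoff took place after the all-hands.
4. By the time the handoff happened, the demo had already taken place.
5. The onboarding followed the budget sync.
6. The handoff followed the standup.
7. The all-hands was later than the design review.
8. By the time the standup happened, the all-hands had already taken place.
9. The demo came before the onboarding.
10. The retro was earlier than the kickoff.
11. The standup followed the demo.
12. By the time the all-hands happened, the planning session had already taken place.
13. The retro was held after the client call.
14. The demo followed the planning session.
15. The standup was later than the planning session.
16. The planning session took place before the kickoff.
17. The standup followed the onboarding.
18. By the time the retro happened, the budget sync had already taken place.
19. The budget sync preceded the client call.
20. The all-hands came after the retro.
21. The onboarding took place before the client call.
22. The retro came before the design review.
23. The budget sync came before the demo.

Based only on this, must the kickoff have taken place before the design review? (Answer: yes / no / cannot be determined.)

cannot be determined

No chain of stated constraints runs from the kickoff to the design review, and none runs from the design review to the kickoff either.
So the relative order of the kickoff and the design review is not fixed by the given facts.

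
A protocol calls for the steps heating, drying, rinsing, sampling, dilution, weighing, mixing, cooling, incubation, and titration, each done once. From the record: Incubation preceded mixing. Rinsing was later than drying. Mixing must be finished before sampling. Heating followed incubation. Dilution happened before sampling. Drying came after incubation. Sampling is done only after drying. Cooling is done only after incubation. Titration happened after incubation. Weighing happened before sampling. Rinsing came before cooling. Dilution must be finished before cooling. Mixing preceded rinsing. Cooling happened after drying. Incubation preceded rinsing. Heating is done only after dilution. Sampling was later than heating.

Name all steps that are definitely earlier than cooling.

dilution, drying, incubation, mixing, rinsing

Directly stated before cooling: dilution, drying, incubation, and rinsing.
Mixing reaches cooling via mixing → rinsing → cooling.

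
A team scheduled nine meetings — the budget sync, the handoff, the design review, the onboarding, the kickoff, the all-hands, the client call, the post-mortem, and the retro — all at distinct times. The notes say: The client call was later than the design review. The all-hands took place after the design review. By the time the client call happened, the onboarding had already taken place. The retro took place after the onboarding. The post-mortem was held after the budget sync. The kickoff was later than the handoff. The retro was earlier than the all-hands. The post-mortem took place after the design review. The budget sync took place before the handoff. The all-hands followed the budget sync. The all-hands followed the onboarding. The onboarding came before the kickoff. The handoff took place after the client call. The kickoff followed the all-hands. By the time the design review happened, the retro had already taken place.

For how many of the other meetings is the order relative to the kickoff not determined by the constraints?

Forced before the kickoff: the all-hands, the budget sync, the client call, the design review, the handoff, the onboarding, and the retro.
That leaves the post-mortem with no forced order relative to the kickoff — 1.

1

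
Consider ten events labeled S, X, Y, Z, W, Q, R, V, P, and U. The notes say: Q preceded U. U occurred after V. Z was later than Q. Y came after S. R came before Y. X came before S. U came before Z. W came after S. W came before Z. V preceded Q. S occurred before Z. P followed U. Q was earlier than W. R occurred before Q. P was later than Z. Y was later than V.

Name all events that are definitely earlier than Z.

Directly stated before Z: Q, S, U, and W.
R reaches Z via R → Q → Z.
V reaches Z via V → U → Z.
X reaches Z via X → S → Z.
No chain forces Y (or any of the others) ahead of Z.

Q, R, S, U, V, W, X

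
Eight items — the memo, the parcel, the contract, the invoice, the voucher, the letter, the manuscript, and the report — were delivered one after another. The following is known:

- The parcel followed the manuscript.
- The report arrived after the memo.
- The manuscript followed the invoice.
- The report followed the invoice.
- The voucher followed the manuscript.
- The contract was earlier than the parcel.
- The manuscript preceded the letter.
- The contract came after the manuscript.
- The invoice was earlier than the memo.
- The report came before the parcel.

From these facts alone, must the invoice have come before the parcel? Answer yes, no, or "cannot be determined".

yes

Chain the constraints: the invoice → the manuscript → the parcel. Each link is directly stated, so the invoice comes before the parcel.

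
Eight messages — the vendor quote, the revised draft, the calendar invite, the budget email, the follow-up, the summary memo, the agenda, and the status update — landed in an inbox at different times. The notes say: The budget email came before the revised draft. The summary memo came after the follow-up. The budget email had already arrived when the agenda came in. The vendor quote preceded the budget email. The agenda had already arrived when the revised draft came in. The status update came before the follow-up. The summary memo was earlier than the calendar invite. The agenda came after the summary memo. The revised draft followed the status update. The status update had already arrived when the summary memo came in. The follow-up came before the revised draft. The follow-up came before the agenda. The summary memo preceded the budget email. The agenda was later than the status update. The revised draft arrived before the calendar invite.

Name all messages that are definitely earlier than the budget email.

Directly stated before the budget email: the summary memo and the vendor quote.
The follow-up reaches the budget email via the follow-up → the summary memo → the budget email.
The status update reaches the budget email via the status update → the summary memo → the budget email.
No chain forces the calendar invite (or any of the others) ahead of the budget email.

the follow-up, the status update, the summary memo, the vendor quote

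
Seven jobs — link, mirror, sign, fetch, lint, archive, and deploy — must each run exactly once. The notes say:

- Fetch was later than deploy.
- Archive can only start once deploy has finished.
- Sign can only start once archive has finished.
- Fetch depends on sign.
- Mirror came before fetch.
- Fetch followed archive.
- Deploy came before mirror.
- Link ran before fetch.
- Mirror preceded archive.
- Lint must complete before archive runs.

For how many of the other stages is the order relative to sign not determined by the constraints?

Forced before sign: archive, deploy, lint, and mirror; forced after sign: fetch.
That leaves link with no forced order relative to sign — 1.

1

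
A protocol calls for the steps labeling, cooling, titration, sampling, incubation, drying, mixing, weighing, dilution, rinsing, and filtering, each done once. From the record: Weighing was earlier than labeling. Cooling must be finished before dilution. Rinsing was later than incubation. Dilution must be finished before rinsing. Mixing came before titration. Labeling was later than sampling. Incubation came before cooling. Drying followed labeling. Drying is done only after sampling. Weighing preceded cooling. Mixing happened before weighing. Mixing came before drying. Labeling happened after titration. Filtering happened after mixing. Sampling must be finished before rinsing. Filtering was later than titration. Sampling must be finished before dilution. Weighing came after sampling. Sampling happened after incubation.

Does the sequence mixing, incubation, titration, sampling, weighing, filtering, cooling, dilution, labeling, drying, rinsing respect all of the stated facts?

yes

Check each stated constraint against the proposed order — e.g. incubation is ahead of rinsing; mixing is ahead of drying. Every pair is in the required order; nothing is violated.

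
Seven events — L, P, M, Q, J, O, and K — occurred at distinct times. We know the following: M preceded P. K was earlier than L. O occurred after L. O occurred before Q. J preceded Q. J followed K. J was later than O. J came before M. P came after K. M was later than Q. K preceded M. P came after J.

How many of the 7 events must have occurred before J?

3

Directly stated before J: K and O.
L reaches J via L → O → J.
That's K, L, and O — 3 in all.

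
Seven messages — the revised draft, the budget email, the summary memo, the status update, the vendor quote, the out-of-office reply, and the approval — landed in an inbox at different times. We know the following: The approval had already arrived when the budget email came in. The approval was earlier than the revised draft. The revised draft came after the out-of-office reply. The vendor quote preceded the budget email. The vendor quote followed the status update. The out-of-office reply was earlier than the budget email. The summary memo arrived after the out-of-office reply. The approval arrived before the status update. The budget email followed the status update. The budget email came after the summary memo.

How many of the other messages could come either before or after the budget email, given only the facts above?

Forced before the budget email: the approval, the out-of-office reply, the status update, the summary memo, and the vendor quote.
That leaves the revised draft with no forced order relative to the budget email — 1.

1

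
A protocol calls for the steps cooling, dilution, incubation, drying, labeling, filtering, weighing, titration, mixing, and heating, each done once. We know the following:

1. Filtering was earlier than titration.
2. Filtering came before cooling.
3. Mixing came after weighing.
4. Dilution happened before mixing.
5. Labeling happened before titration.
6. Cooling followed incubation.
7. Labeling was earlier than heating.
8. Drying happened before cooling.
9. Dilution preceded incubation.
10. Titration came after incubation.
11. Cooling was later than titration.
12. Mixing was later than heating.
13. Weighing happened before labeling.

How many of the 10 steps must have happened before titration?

Directly stated before titration: filtering, incubation, and labeling.
Dilution reaches titration via dilution → incubation → titration.
Weighing reaches titration via weighing → labeling → titration.
That's dilution, filtering, incubation, labeling, and weighing — 5 in all.

5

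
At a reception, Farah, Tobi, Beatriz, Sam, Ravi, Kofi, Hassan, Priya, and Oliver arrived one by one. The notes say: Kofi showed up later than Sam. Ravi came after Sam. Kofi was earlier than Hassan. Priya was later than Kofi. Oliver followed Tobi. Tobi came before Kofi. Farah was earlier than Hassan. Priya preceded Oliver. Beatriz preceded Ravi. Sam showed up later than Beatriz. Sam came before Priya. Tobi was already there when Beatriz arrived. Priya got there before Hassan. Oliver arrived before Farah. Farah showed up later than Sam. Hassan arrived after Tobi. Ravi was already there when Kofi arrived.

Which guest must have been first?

Tobi

Tobi has a chain of constraints placing them before every other guest, so Tobi must be first.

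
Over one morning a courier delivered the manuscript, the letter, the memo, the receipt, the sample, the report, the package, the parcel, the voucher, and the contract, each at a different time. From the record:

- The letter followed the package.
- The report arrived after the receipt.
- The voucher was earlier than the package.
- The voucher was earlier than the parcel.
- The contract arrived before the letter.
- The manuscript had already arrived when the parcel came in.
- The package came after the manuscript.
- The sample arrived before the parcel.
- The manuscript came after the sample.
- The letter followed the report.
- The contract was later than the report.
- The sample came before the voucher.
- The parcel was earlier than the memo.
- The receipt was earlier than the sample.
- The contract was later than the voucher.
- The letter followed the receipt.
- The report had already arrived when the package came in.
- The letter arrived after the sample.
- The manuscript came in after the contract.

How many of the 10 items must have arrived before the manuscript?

Directly stated before the manuscript: the contract and the sample.
The receipt reaches the manuscript via the receipt → the sample → the manuscript.
The report reaches the manuscript via the report → the contract → the manuscript.
The voucher reaches the manuscript via the voucher → the contract → the manuscript.
No chain forces the memo (or any of the others) ahead of the manuscript.
That's the contract, the receipt, the report, the sample, and the voucher — 5 in all.

5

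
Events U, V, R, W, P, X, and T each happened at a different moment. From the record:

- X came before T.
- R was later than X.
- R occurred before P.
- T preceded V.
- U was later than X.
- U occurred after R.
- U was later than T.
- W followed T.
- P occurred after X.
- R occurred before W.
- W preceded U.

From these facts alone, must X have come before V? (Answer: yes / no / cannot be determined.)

Chain the constraints: X → T → V. Each link is directly stated, so X comes before V.

yes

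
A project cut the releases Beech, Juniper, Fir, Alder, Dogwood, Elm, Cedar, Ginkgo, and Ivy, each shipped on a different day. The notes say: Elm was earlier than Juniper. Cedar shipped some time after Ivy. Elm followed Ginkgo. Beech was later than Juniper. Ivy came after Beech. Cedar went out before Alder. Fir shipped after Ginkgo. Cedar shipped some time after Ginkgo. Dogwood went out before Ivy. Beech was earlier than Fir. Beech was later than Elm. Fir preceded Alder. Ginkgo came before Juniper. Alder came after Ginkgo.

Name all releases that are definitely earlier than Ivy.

Directly stated before Ivy: Beech and Dogwood.
Elm reaches Ivy via Elm → Beech → Ivy.
Ginkgo reaches Ivy via Ginkgo → Elm → Beech → Ivy.
Juniper reaches Ivy via Juniper → Beech → Ivy.
No chain forces Fir (or any of the others) ahead of Ivy.

Beech, Dogwood, Elm, Ginkgo, Juniper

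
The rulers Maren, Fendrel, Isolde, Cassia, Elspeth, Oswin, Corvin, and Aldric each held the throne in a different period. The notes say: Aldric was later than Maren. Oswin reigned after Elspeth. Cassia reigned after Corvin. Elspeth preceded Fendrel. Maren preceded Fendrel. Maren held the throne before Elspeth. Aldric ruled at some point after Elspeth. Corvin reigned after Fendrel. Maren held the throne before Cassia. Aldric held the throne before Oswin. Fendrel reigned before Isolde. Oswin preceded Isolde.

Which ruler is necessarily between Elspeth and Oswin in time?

Tracing the constraints gives Elspeth → Aldric → Oswin, so Aldric sits after Elspeth and before Oswin.
No other ruler is forced both after Elspeth and before Oswin.

Aldric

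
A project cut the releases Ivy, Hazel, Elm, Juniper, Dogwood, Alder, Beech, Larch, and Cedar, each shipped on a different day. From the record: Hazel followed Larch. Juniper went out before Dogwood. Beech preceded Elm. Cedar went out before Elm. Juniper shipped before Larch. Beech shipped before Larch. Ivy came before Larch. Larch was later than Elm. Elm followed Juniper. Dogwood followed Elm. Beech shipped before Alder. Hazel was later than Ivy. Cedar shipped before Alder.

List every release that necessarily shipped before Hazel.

Beech, Cedar, Elm, Ivy, Juniper, Larch

Directly stated before Hazel: Ivy and Larch.
Beech reaches Hazel via Beech → Larch → Hazel.
Cedar reaches Hazel via Cedar → Elm → Larch → Hazel.
Elm reaches Hazel via Elm → Larch → Hazel.
Likewise Juniper reaches Hazel by chaining the stated constraints.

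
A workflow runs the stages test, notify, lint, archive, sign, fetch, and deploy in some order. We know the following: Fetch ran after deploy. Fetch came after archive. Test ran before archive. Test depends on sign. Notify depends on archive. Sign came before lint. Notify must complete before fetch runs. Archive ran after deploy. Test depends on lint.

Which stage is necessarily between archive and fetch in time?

notify

Tracing the constraints gives archive → notify → fetch, so notify sits after archive and before fetch.
No other stage is forced both after archive and before fetch.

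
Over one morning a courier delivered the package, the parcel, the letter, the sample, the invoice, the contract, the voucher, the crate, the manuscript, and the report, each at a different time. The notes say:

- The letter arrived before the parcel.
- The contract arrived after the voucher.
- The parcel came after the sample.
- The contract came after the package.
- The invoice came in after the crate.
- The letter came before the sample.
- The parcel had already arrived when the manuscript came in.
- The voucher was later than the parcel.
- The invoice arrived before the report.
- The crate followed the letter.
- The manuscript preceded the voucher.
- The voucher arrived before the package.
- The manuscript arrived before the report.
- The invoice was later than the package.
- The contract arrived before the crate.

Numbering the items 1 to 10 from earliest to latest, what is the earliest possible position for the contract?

The letter, the manuscript, the package, the parcel, the sample, and the voucher must all come before the contract — 6 forced predecessors.
Nothing else is forced ahead of the contract, so its earliest slot is position 6 + 1 = 7.

7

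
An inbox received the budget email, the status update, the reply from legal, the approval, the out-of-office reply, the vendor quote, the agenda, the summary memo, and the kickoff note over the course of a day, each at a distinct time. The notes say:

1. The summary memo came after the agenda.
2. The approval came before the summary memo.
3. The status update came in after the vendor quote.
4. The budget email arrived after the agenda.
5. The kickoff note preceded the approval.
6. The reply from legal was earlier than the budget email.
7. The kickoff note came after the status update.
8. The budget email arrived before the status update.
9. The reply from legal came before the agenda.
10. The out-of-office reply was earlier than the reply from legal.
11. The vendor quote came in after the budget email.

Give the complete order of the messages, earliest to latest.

the out-of-office reply, the reply from legal, the agenda, the budget email, the vendor quote, the status update, the kickoff note, the approval, the summary memo

The constraints fix every adjacent pair, so only one ordering works:
the out-of-office reply → the reply from legal → the agenda → the budget email → the vendor quote → the status update → the kickoff note → the approval → the summary memo.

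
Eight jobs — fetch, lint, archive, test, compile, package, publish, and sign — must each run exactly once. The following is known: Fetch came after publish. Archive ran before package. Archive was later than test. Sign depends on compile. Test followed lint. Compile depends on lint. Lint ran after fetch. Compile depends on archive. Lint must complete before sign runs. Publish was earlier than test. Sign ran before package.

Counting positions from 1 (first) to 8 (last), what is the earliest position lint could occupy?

Fetch and publish must both come before lint — 2 forced predecessors.
Nothing else is forced ahead of lint, so its earliest slot is position 2 + 1 = 3.

3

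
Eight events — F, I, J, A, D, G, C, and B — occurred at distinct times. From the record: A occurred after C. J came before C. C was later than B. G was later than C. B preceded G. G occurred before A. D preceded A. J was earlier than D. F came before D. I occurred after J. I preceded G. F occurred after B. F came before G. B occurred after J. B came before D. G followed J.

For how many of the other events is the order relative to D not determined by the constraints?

3

Forced before D: B, F, and J; forced after D: A.
That leaves C, G, and I with no forced order relative to D — 3.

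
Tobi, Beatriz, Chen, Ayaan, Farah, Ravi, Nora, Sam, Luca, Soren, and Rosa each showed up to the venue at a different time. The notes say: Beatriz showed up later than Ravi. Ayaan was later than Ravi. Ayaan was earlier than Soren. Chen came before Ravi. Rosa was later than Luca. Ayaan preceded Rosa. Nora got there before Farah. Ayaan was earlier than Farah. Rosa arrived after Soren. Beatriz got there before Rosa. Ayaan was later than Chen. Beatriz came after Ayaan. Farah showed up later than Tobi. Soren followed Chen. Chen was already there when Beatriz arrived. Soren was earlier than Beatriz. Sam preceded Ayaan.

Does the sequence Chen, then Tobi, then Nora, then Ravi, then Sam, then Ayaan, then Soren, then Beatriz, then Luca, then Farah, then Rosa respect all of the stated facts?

yes

Check each stated constraint against the proposed order — e.g. Chen is ahead of Beatriz; Tobi is ahead of Farah. Every pair is in the required order; nothing is violated.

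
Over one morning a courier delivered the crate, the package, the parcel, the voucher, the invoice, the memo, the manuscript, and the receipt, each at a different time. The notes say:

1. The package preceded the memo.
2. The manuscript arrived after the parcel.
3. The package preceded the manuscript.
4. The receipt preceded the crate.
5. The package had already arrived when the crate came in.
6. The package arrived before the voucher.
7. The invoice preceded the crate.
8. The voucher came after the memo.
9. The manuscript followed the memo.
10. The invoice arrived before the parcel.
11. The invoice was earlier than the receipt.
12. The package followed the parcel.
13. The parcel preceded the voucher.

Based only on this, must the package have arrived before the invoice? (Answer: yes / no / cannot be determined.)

Tracing the constraints gives the invoice → the parcel → the package, so the invoice must come before the package.
That means the package cannot be before the invoice.

no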